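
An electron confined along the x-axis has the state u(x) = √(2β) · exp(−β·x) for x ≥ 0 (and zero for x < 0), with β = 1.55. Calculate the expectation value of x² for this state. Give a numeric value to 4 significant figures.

0.2081

⟨x²⟩ = ∫ x²·|u|² dx (integrals over the domain).
Every integrand reduces to terms xʲ·e^(−2βx) on [0, ∞); use ∫₀^∞ xʲ·e^(−2βx) dx = j!/(2β)^(j+1).
⟨x²⟩ = 0.20812.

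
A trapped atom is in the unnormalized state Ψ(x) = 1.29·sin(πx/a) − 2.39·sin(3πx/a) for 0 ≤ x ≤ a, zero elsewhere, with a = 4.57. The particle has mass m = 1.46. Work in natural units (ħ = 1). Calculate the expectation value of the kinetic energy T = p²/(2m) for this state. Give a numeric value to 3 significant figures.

T = −(ħ²/2m) d²/dx², so ⟨T⟩ = −(ħ²/2m) ∫ Ψ*·Ψ'' dx / ∫|Ψ|² dx; with m = 1.46.
d²/dx² sin(jπx/a) = −(jπ/a)²·sin(jπx/a); on 0 ≤ x ≤ a, ∫sin²(jπx/a) dx = a/2 and ∫sin(jπx/a)·sin(lπx/a) dx = 0 for j ≠ l, so only diagonal terms survive in ∫|Ψ|² and ∫Ψ·Ψ″; ∫Ψ·Ψ′ dx = [Ψ²/2] between the walls = 0.
State is unnormalized: ∫|Ψ|² dx = 16.855, and ∫Ψ*·(−ħ²/2m · Ψ'') dx = 19.627, so ⟨T⟩ = 19.627 / 16.855.
⟨T⟩ = 1.1645.

1.16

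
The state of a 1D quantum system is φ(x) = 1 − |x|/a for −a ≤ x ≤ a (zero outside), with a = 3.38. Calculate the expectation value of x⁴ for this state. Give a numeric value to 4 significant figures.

⟨x⁴⟩ = ∫ x⁴·|φ|² dx / ∫|φ|² dx (integrals over the domain).
φ is even, so ∫ over [−a, a] = 2∫₀ᵃ with φ = 1 − x/a there: ∫₀ᵃ (1 − x/a)² dx = a/3, ∫₀ᵃ x²(1 − x/a)² dx = a³/30, ∫₀ᵃ x⁴(1 − x/a)² dx = a⁵/105.
State is unnormalized: ∫|φ|² dx = 2.2533, and ∫φ*·x⁴·φ dx = 8.4028, so ⟨x⁴⟩ = 8.4028 / 2.2533.
⟨x⁴⟩ = 3.7291.

3.729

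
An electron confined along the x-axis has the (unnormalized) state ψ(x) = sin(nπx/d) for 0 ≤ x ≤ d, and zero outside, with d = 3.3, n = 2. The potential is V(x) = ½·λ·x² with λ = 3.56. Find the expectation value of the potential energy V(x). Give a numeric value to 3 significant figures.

6.22

⟨V⟩ = ∫ V(x)·|ψ|² dx / ∫|ψ|² dx.
With sin²θ = (1 − cos2θ)/2 on 0 ≤ x ≤ d: ∫sin²(nπx/d) dx = d/2, ∫x·sin²(nπx/d) dx = d²/4, ∫x²·sin²(nπx/d) dx = d³·(1/6 − 1/(4n²π²)); higher powers xᵏ the same way, integrating xᵏ·cos(2nπx/d) by parts.
State is unnormalized: ∫|ψ|² dx = 1.6500, and ∫ψ*·V(x)·ψ dx = 10.256, so ⟨V⟩ = 10.256 / 1.6500.
⟨V⟩ = 6.2159.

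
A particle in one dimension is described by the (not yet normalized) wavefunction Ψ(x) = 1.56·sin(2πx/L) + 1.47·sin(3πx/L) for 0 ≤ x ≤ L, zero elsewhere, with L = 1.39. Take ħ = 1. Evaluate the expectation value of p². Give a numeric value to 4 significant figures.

p² Ψ = −ħ² d²Ψ/dx²; ⟨p²⟩ = −ħ² ∫ Ψ*·Ψ'' dx / ∫|Ψ|² dx.
d²/dx² sin(jπx/L) = −(jπ/L)²·sin(jπx/L); on 0 ≤ x ≤ L, ∫sin²(jπx/L) dx = L/2 and ∫sin(jπx/L)·sin(lπx/L) dx = 0 for j ≠ l, so only diagonal terms survive in ∫|Ψ|² and ∫Ψ·Ψ″; ∫Ψ·Ψ′ dx = [Ψ²/2] between the walls = 0.
State is unnormalized: ∫|Ψ|² dx = 3.1932, and ∫Ψ*·(−ħ² Ψ'') dx = 103.60, so ⟨p²⟩ = 103.60 / 3.1932.
⟨p²⟩ = 32.445.

32.45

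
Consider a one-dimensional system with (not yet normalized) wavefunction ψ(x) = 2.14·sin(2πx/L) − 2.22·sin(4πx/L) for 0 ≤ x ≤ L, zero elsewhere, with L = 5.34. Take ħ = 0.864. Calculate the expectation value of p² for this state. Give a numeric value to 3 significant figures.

p² ψ = −ħ² d²ψ/dx²; ⟨p²⟩ = −ħ² ∫ ψ*·ψ'' dx / ∫|ψ|² dx.
d²/dx² sin(jπx/L) = −(jπ/L)²·sin(jπx/L); on 0 ≤ x ≤ L, ∫sin²(jπx/L) dx = L/2 and ∫sin(jπx/L)·sin(lπx/L) dx = 0 for j ≠ l, so only diagonal terms survive in ∫|ψ|² and ∫ψ·ψ″; ∫ψ·ψ′ dx = [ψ²/2] between the walls = 0.
State is unnormalized: ∫|ψ|² dx = 25.386, and ∫ψ*·(−ħ² ψ'') dx = 67.035, so ⟨p²⟩ = 67.035 / 25.386.
⟨p²⟩ = 2.6406.

2.64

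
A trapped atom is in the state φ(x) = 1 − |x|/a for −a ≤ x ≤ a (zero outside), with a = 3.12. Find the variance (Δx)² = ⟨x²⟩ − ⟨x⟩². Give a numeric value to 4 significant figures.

0.9734

Compute ⟨x⟩ and ⟨x²⟩ separately, then (Δx)² = ⟨x²⟩ − ⟨x⟩².
φ is even, so ∫ over [−a, a] = 2∫₀ᵃ with φ = 1 − x/a there: ∫₀ᵃ (1 − x/a)² dx = a/3, ∫₀ᵃ x²(1 − x/a)² dx = a³/30, ∫₀ᵃ x⁴(1 − x/a)² dx = a⁵/105.
Normalization: ∫|φ|² dx = 2.0800.
⟨x⟩ = 0.0000 and ⟨x²⟩ = 0.97344.
(Δx)² = 0.97344 − (0.0000)² = 0.97344.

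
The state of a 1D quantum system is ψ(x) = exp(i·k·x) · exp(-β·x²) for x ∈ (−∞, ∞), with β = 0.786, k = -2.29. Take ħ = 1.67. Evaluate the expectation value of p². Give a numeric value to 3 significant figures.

16.8

p² ψ = −ħ² d²ψ/dx²; ⟨p²⟩ = −ħ² ∫ ψ*·ψ'' dx / ∫|ψ|² dx.
Gaussian moments: ∫x^(2j)·e^(−2βx²) dx = (2j−1)!!/(4β)^j · √(π/(2β)), odd powers integrate to 0; here √(π/(2β)) = 1.4137. Derivatives: ψ′ = (ik − 2βx)·ψ, ψ″ = ((ik − 2βx)² − 2β)·ψ; the odd-in-x pieces drop out.
State is unnormalized: ∫|ψ|² dx = 1.4137, and ∫ψ*·(−ħ² ψ'') dx = 23.774, so ⟨p²⟩ = 23.774 / 1.4137.
⟨p²⟩ = 16.817.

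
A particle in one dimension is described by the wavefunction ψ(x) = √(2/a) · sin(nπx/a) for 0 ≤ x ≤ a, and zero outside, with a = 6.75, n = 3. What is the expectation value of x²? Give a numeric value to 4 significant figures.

⟨x²⟩ = ∫ x²·|ψ|² dx (integrals over the domain).
With sin²θ = (1 − cos2θ)/2 on 0 ≤ x ≤ a: ∫sin²(nπx/a) dx = a/2, ∫x·sin²(nπx/a) dx = a²/4, ∫x²·sin²(nπx/a) dx = a³·(1/6 − 1/(4n²π²)); higher powers xᵏ the same way, integrating xᵏ·cos(2nπx/a) by parts.
⟨x²⟩ = 14.931.

14.93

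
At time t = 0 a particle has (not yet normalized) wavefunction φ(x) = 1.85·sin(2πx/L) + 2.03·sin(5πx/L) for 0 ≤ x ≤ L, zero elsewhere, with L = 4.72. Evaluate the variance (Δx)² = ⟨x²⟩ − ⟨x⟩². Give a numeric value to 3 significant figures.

1.70

Compute ⟨x⟩ and ⟨x²⟩ separately, then (Δx)² = ⟨x²⟩ − ⟨x⟩².
On 0 ≤ x ≤ L (j ≠ l): ∫sin²(jπx/L) dx = L/2, ∫sin(jπx/L)·sin(lπx/L) dx = 0; diagonal moments ∫x·sin²(jπx/L) dx = L²/4, ∫x²·sin²(jπx/L) dx = L³·(1/6 − 1/(4j²π²)); cross terms ∫x·sin(jπx/L)·sin(lπx/L) dx = 0 for j + l even and −4jlL²/(π²(j² − l²)²) for j + l odd, ∫x²·sin(jπx/L)·sin(lπx/L) dx = (−1)^(j+l)·4jlL³/(π²(j² − l²)²); higher powers the same way via product-to-sum and parts.
Normalization: ∫|φ|² dx = 17.802.
⟨x⟩ = 2.2736 and ⟨x²⟩ = 6.8657.
(Δx)² = 6.8657 − (2.2736)² = 1.6964.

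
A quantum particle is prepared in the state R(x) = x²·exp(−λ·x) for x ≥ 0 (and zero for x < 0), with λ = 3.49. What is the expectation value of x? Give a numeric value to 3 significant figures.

0.716

⟨x⟩ = ∫ x·|R|² dx / ∫|R|² dx (integrals over the domain).
Every integrand reduces to terms xʲ·e^(−2λx) on [0, ∞); use ∫₀^∞ xʲ·e^(−2λx) dx = j!/(2λ)^(j+1).
State is unnormalized: ∫|R|² dx = 0.0014486, and ∫R*·x·R dx = 0.0010376, so ⟨x⟩ = 0.0010376 / 0.0014486.
⟨x⟩ = 0.71633.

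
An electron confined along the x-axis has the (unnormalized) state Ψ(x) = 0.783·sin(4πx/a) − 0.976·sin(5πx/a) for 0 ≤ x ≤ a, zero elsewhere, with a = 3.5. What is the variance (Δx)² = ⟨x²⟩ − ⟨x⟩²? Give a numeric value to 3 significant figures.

Compute ⟨x⟩ and ⟨x²⟩ separately, then (Δx)² = ⟨x²⟩ − ⟨x⟩².
On 0 ≤ x ≤ a (j ≠ l): ∫sin²(jπx/a) dx = a/2, ∫sin(jπx/a)·sin(lπx/a) dx = 0; diagonal moments ∫x·sin²(jπx/a) dx = a²/4, ∫x²·sin²(jπx/a) dx = a³·(1/6 − 1/(4j²π²)); cross terms ∫x·sin(jπx/a)·sin(lπx/a) dx = 0 for j + l even and −4jla²/(π²(j² − l²)²) for j + l odd, ∫x²·sin(jπx/a)·sin(lπx/a) dx = (−1)^(j+l)·4jla³/(π²(j² − l²)²); higher powers the same way via product-to-sum and parts.
Normalization: ∫|Ψ|² dx = 2.7399.
⟨x⟩ = 2.4338 and ⟨x²⟩ = 6.4464.
(Δx)² = 6.4464 − (2.4338)² = 0.52292.

0.523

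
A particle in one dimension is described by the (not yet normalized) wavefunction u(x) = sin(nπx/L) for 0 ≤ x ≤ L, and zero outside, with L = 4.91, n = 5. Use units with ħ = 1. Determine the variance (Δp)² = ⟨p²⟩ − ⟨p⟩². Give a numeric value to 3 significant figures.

10.2

Compute ⟨p⟩ and ⟨p²⟩ separately; (Δp)² = ⟨p²⟩ − ⟨p⟩².
d/dx sin(nπx/L) = (nπ/L)·cos(nπx/L) and d²/dx² sin(nπx/L) = −(nπ/L)²·sin(nπx/L); on 0 ≤ x ≤ L, ∫sin²(nπx/L) dx = L/2 and ∫sin(nπx/L)·cos(nπx/L) dx = 0.
Normalization: ∫|u|² dx = 2.4550.
⟨p⟩ = 0.0000 and ⟨p²⟩ = 10.235.
(Δp)² = 10.235 − (0.0000)² = 10.235.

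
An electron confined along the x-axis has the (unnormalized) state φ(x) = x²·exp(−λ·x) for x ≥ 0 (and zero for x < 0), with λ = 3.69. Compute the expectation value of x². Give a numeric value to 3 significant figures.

0.551

⟨x²⟩ = ∫ x²·|φ|² dx / ∫|φ|² dx (integrals over the domain).
Every integrand reduces to terms xʲ·e^(−2λx) on [0, ∞); use ∫₀^∞ xʲ·e^(−2λx) dx = j!/(2λ)^(j+1).
State is unnormalized: ∫|φ|² dx = 0.0010963, and ∫φ*·x²·φ dx = 0.00060386, so ⟨x²⟩ = 0.00060386 / 0.0010963.
⟨x²⟩ = 0.55082.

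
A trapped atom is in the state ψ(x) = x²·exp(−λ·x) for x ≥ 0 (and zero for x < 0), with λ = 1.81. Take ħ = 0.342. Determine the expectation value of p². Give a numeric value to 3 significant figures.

0.128

p² ψ = −ħ² d²ψ/dx²; ⟨p²⟩ = −ħ² ∫ ψ*·ψ'' dx / ∫|ψ|² dx.
Differentiate x²·exp(−λ·x) with the product rule; every integrand then reduces to terms xʲ·e^(−2λx) on [0, ∞), with ∫₀^∞ xʲ·e^(−2λx) dx = j!/(2λ)^(j+1).
State is unnormalized: ∫|ψ|² dx = 0.038607, and ∫ψ*·(−ħ² ψ'') dx = 0.0049312, so ⟨p²⟩ = 0.0049312 / 0.038607.
⟨p²⟩ = 0.12773.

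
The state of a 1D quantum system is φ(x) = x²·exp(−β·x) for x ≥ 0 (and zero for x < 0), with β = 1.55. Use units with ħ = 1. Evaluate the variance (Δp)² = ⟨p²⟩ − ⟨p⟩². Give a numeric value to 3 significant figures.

Compute ⟨p⟩ and ⟨p²⟩ separately; (Δp)² = ⟨p²⟩ − ⟨p⟩².
Differentiate x²·exp(−β·x) with the product rule; every integrand then reduces to terms xʲ·e^(−2βx) on [0, ∞), with ∫₀^∞ xʲ·e^(−2βx) dx = j!/(2β)^(j+1).
Normalization: ∫|φ|² dx = 0.083831.
⟨p⟩ = 0.0000 and ⟨p²⟩ = 0.80083.
(Δp)² = 0.80083 − (0.0000)² = 0.80083.

0.801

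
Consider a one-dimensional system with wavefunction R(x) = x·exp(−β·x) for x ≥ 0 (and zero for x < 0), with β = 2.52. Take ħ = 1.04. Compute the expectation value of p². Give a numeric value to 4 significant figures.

p² R = −ħ² d²R/dx²; ⟨p²⟩ = −ħ² ∫ R*·R'' dx / ∫|R|² dx.
Differentiate x·exp(−β·x) with the product rule; every integrand then reduces to terms xʲ·e^(−2βx) on [0, ∞), with ∫₀^∞ xʲ·e^(−2βx) dx = j!/(2β)^(j+1).
State is unnormalized: ∫|R|² dx = 0.015622, and ∫R*·(−ħ² R'') dx = 0.10730, so ⟨p²⟩ = 0.10730 / 0.015622.
⟨p²⟩ = 6.8686.

6.869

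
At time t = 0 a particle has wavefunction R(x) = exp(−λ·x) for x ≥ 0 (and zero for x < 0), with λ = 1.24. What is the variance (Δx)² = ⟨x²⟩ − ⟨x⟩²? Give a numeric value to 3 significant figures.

0.163

Compute ⟨x⟩ and ⟨x²⟩ separately, then (Δx)² = ⟨x²⟩ − ⟨x⟩².
Every integrand reduces to terms xʲ·e^(−2λx) on [0, ∞); use ∫₀^∞ xʲ·e^(−2λx) dx = j!/(2λ)^(j+1).
Normalization: ∫|R|² dx = 0.40323.
⟨x⟩ = 0.40323 and ⟨x²⟩ = 0.32518.
(Δx)² = 0.32518 − (0.40323)² = 0.16259.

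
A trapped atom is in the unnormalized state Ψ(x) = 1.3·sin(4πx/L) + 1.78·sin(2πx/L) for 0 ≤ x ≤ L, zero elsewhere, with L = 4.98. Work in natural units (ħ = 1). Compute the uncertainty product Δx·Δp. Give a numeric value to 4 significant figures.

Δx = √(⟨x²⟩−⟨x⟩²), Δp = √(⟨p²⟩−⟨p⟩²).
On 0 ≤ x ≤ L (j ≠ l): ∫sin²(jπx/L) dx = L/2, ∫sin(jπx/L)·sin(lπx/L) dx = 0; diagonal moments ∫x·sin²(jπx/L) dx = L²/4, ∫x²·sin²(jπx/L) dx = L³·(1/6 − 1/(4j²π²)); cross terms ∫x·sin(jπx/L)·sin(lπx/L) dx = 0 for j + l even and −4jlL²/(π²(j² − l²)²) for j + l odd, ∫x²·sin(jπx/L)·sin(lπx/L) dx = (−1)^(j+l)·4jlL³/(π²(j² − l²)²); higher powers the same way via product-to-sum and parts. d²/dx² sin(jπx/L) = −(jπ/L)²·sin(jπx/L); on 0 ≤ x ≤ L, ∫sin²(jπx/L) dx = L/2 and ∫sin(jπx/L)·sin(lπx/L) dx = 0 for j ≠ l, so only diagonal terms survive in ∫|Ψ|² and ∫Ψ·Ψ″; ∫Ψ·Ψ′ dx = [Ψ²/2] between the walls = 0.
Normalization: ∫|Ψ|² dx = 12.097.
⟨x⟩ = 2.4900, ⟨x²⟩ = 9.0985 ⇒ Δx = 1.7025.
⟨p⟩ = 0.0000, ⟨p²⟩ = 3.2530 ⇒ Δp = 1.8036.
Δx·Δp = 3.0706.

3.071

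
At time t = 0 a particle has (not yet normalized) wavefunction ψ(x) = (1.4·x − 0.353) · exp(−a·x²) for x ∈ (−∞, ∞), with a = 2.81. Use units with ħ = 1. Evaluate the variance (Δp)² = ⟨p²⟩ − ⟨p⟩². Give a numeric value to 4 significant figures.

6.088

Compute ⟨p⟩ and ⟨p²⟩ separately; (Δp)² = ⟨p²⟩ − ⟨p⟩².
Expand each integrand as polynomial × e^(−2ax²) and use ∫x^(2j)·e^(−2ax²) dx = (2j−1)!!/(4a)^j · √(π/(2a)), odd powers → 0; here √(π/(2a)) = 0.74766. Differentiate with the product rule, d/dx e^(−ax²) = −2ax·e^(−ax²).
Normalization: ∫|ψ|² dx = 0.22354.
⟨p⟩ = 0.0000 and ⟨p²⟩ = 6.0877.
(Δp)² = 6.0877 − (0.0000)² = 6.0877.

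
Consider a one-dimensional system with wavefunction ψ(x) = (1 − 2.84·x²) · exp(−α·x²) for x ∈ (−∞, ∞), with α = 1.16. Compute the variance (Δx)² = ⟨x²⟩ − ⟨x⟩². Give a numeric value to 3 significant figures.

0.706

Compute ⟨x⟩ and ⟨x²⟩ separately, then (Δx)² = ⟨x²⟩ − ⟨x⟩².
Expand each integrand as polynomial × e^(−2αx²) and use ∫x^(2j)·e^(−2αx²) dx = (2j−1)!!/(4α)^j · √(π/(2α)), odd powers → 0; here √(π/(2α)) = 1.1637.
Normalization: ∫|ψ|² dx = 1.0470.
⟨x⟩ = 0.0000 and ⟨x²⟩ = 0.70590.
(Δx)² = 0.70590 − (0.0000)² = 0.70590.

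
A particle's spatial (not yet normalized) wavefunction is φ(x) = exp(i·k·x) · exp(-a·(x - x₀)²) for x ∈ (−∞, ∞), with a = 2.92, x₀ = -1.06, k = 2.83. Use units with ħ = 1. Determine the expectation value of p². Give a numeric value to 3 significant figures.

10.9

p² φ = −ħ² d²φ/dx²; ⟨p²⟩ = −ħ² ∫ φ*·φ'' dx / ∫|φ|² dx.
Gaussian moments (u = x − x₀): ∫u^(2j)·e^(−2au²) du = (2j−1)!!/(4a)^j · √(π/(2a)), odd powers integrate to 0; here √(π/(2a)) = 0.73345. Derivatives: φ′ = (ik − 2au)·φ, φ″ = ((ik − 2au)² − 2a)·φ; the odd-in-u pieces drop out.
State is unnormalized: ∫|φ|² dx = 0.73345, and ∫φ*·(−ħ² φ'') dx = 8.0158, so ⟨p²⟩ = 8.0158 / 0.73345.
⟨p²⟩ = 10.929.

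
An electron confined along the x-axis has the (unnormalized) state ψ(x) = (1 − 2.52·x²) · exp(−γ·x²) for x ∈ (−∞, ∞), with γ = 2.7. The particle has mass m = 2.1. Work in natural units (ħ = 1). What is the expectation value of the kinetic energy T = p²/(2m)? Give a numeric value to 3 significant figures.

T = −(ħ²/2m) d²/dx², so ⟨T⟩ = −(ħ²/2m) ∫ ψ*·ψ'' dx / ∫|ψ|² dx; with m = 2.1.
Expand each integrand as polynomial × e^(−2γx²) and use ∫x^(2j)·e^(−2γx²) dx = (2j−1)!!/(4γ)^j · √(π/(2γ)), odd powers → 0; here √(π/(2γ)) = 0.76274. Differentiate with the product rule, d/dx e^(−γx²) = −2γx·e^(−γx²).
State is unnormalized: ∫|ψ|² dx = 0.53138, and ∫ψ*·(−ħ²/2m · ψ'') dx = 0.90603, so ⟨T⟩ = 0.90603 / 0.53138.
⟨T⟩ = 1.7051.

1.71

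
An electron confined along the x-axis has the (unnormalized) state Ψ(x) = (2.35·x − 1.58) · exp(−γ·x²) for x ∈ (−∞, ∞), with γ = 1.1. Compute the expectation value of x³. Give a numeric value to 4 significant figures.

⟨x³⟩ = ∫ x³·|Ψ|² dx / ∫|Ψ|² dx (integrals over the domain).
Expand each integrand as polynomial × e^(−2γx²) and use ∫x^(2j)·e^(−2γx²) dx = (2j−1)!!/(4γ)^j · √(π/(2γ)), odd powers → 0; here √(π/(2γ)) = 1.1950.
State is unnormalized: ∫|Ψ|² dx = 4.4830, and ∫Ψ*·x³·Ψ dx = -1.3751, so ⟨x³⟩ = -1.3751 / 4.4830.
⟨x³⟩ = -0.30674.

-0.3067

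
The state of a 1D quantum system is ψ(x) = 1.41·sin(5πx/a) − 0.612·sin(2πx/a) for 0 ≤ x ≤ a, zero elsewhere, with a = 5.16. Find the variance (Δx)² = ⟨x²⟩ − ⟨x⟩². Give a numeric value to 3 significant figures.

Compute ⟨x⟩ and ⟨x²⟩ separately, then (Δx)² = ⟨x²⟩ − ⟨x⟩².
On 0 ≤ x ≤ a (j ≠ l): ∫sin²(jπx/a) dx = a/2, ∫sin(jπx/a)·sin(lπx/a) dx = 0; diagonal moments ∫x·sin²(jπx/a) dx = a²/4, ∫x²·sin²(jπx/a) dx = a³·(1/6 − 1/(4j²π²)); cross terms ∫x·sin(jπx/a)·sin(lπx/a) dx = 0 for j + l even and −4jla²/(π²(j² − l²)²) for j + l odd, ∫x²·sin(jπx/a)·sin(lπx/a) dx = (−1)^(j+l)·4jla³/(π²(j² − l²)²); higher powers the same way via product-to-sum and parts.
Normalization: ∫|ψ|² dx = 6.0956.
⟨x⟩ = 2.6493 and ⟨x²⟩ = 9.1338.
(Δx)² = 9.1338 − (2.6493)² = 2.1151.

2.12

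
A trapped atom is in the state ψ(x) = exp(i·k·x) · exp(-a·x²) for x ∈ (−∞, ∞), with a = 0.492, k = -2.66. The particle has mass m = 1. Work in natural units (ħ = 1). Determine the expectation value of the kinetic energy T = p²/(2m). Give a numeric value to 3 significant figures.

T = −(ħ²/2m) d²/dx², so ⟨T⟩ = −(ħ²/2m) ∫ ψ*·ψ'' dx / ∫|ψ|² dx; with m = 1.
Gaussian moments: ∫x^(2j)·e^(−2ax²) dx = (2j−1)!!/(4a)^j · √(π/(2a)), odd powers integrate to 0; here √(π/(2a)) = 1.7868. Derivatives: ψ′ = (ik − 2ax)·ψ, ψ″ = ((ik − 2ax)² − 2a)·ψ; the odd-in-x pieces drop out.
State is unnormalized: ∫|ψ|² dx = 1.7868, and ∫ψ*·(−ħ²/2m · ψ'') dx = 6.7609, so ⟨T⟩ = 6.7609 / 1.7868.
⟨T⟩ = 3.7838.

3.78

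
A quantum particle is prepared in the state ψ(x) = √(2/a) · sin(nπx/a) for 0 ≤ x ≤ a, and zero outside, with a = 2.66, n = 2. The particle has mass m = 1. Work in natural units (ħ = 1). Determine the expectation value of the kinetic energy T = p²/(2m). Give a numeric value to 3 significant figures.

T = −(ħ²/2m) d²/dx², so ⟨T⟩ = −(ħ²/2m) ∫ ψ*·ψ'' dx; with m = 1.
d/dx sin(nπx/a) = (nπ/a)·cos(nπx/a) and d²/dx² sin(nπx/a) = −(nπ/a)²·sin(nπx/a); on 0 ≤ x ≤ a, ∫sin²(nπx/a) dx = a/2 and ∫sin(nπx/a)·cos(nπx/a) dx = 0.
⟨T⟩ = 2.7898.

2.79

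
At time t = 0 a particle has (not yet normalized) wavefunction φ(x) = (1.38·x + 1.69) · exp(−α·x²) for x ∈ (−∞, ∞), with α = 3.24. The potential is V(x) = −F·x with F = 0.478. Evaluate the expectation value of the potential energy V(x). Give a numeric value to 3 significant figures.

-0.0573

⟨V⟩ = ∫ V(x)·|φ|² dx / ∫|φ|² dx.
Expand each integrand as polynomial × e^(−2αx²) and use ∫x^(2j)·e^(−2αx²) dx = (2j−1)!!/(4α)^j · √(π/(2α)), odd powers → 0; here √(π/(2α)) = 0.69629.
State is unnormalized: ∫|φ|² dx = 2.0910, and ∫φ*·V(x)·φ dx = -0.11979, so ⟨V⟩ = -0.11979 / 2.0910.
⟨V⟩ = -0.057287.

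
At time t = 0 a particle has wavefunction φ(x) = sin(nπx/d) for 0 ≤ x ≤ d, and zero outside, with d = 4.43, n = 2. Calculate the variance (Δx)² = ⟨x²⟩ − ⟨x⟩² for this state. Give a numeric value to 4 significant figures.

1.387

Compute ⟨x⟩ and ⟨x²⟩ separately, then (Δx)² = ⟨x²⟩ − ⟨x⟩².
With sin²θ = (1 − cos2θ)/2 on 0 ≤ x ≤ d: ∫sin²(nπx/d) dx = d/2, ∫x·sin²(nπx/d) dx = d²/4, ∫x²·sin²(nπx/d) dx = d³·(1/6 − 1/(4n²π²)); higher powers xᵏ the same way, integrating xᵏ·cos(2nπx/d) by parts.
Normalization: ∫|φ|² dx = 2.2150.
⟨x⟩ = 2.2150 and ⟨x²⟩ = 6.2931.
(Δx)² = 6.2931 − (2.2150)² = 1.3869.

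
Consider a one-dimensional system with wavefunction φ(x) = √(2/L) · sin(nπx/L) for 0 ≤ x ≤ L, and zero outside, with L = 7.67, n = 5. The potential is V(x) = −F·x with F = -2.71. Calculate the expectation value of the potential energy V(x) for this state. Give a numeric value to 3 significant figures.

⟨V⟩ = ∫ V(x)·|φ|² dx.
With sin²θ = (1 − cos2θ)/2 on 0 ≤ x ≤ L: ∫sin²(nπx/L) dx = L/2, ∫x·sin²(nπx/L) dx = L²/4, ∫x²·sin²(nπx/L) dx = L³·(1/6 − 1/(4n²π²)); higher powers xᵏ the same way, integrating xᵏ·cos(2nπx/L) by parts.
⟨V⟩ = 10.393.

10.4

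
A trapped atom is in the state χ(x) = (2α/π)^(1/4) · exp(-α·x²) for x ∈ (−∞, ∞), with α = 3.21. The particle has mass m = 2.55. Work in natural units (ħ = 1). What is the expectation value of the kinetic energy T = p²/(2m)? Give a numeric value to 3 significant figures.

T = −(ħ²/2m) d²/dx², so ⟨T⟩ = −(ħ²/2m) ∫ χ*·χ'' dx; with m = 2.55.
Gaussian moments: ∫x^(2j)·e^(−2αx²) dx = (2j−1)!!/(4α)^j · √(π/(2α)), odd powers integrate to 0; here √(π/(2α)) = 0.69953. Derivatives: d/dx e^(−αx²) = −2αx·e^(−αx²), d²/dx² e^(−αx²) = (4α²x² − 2α)·e^(−αx²).
⟨T⟩ = 0.62941.

0.629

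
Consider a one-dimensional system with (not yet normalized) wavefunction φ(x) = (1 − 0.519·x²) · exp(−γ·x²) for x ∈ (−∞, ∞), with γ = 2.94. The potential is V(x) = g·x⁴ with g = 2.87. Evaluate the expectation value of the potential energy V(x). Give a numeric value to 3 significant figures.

0.0425

⟨V⟩ = ∫ V(x)·|φ|² dx / ∫|φ|² dx.
Expand each integrand as polynomial × e^(−2γx²) and use ∫x^(2j)·e^(−2γx²) dx = (2j−1)!!/(4γ)^j · √(π/(2γ)), odd powers → 0; here √(π/(2γ)) = 0.73095.
State is unnormalized: ∫|φ|² dx = 0.67070, and ∫φ*·V(x)·φ dx = 0.028526, so ⟨V⟩ = 0.028526 / 0.67070.
⟨V⟩ = 0.042531.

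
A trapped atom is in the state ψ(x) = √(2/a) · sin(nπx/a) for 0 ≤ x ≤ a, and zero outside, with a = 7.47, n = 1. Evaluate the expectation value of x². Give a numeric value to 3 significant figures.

⟨x²⟩ = ∫ x²·|ψ|² dx (integrals over the domain).
With sin²θ = (1 − cos2θ)/2 on 0 ≤ x ≤ a: ∫sin²(nπx/a) dx = a/2, ∫x·sin²(nπx/a) dx = a²/4, ∫x²·sin²(nπx/a) dx = a³·(1/6 − 1/(4n²π²)); higher powers xᵏ the same way, integrating xᵏ·cos(2nπx/a) by parts.
⟨x²⟩ = 15.773.

15.8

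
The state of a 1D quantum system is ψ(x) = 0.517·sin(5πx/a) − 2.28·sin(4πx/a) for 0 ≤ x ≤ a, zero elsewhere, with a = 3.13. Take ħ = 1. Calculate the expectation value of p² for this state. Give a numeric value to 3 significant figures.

p² ψ = −ħ² d²ψ/dx²; ⟨p²⟩ = −ħ² ∫ ψ*·ψ'' dx / ∫|ψ|² dx.
d²/dx² sin(jπx/a) = −(jπ/a)²·sin(jπx/a); on 0 ≤ x ≤ a, ∫sin²(jπx/a) dx = a/2 and ∫sin(jπx/a)·sin(lπx/a) dx = 0 for j ≠ l, so only diagonal terms survive in ∫|ψ|² and ∫ψ·ψ″; ∫ψ·ψ′ dx = [ψ²/2] between the walls = 0.
State is unnormalized: ∫|ψ|² dx = 8.5538, and ∫ψ*·(−ħ² ψ'') dx = 141.67, so ⟨p²⟩ = 141.67 / 8.5538.
⟨p²⟩ = 16.562.

16.6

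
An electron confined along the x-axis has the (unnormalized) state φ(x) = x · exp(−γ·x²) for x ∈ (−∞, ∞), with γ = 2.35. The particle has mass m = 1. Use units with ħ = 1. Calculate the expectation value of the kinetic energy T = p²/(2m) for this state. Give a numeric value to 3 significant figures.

T = −(ħ²/2m) d²/dx², so ⟨T⟩ = −(ħ²/2m) ∫ φ*·φ'' dx / ∫|φ|² dx; with m = 1.
Expand each integrand as polynomial × e^(−2γx²) and use ∫x^(2j)·e^(−2γx²) dx = (2j−1)!!/(4γ)^j · √(π/(2γ)), odd powers → 0; here √(π/(2γ)) = 0.81757. Differentiate with the product rule, d/dx e^(−γx²) = −2γx·e^(−γx²).
State is unnormalized: ∫|φ|² dx = 0.086976, and ∫φ*·(−ħ²/2m · φ'') dx = 0.30659, so ⟨T⟩ = 0.30659 / 0.086976.
⟨T⟩ = 3.5250.

3.53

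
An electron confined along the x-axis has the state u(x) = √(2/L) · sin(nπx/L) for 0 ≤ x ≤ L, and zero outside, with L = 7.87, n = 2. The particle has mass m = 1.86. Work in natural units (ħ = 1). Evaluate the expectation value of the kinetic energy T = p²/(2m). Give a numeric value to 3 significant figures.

0.171

T = −(ħ²/2m) d²/dx², so ⟨T⟩ = −(ħ²/2m) ∫ u*·u'' dx; with m = 1.86.
d/dx sin(nπx/L) = (nπ/L)·cos(nπx/L) and d²/dx² sin(nπx/L) = −(nπ/L)²·sin(nπx/L); on 0 ≤ x ≤ L, ∫sin²(nπx/L) dx = L/2 and ∫sin(nπx/L)·cos(nπx/L) dx = 0.
⟨T⟩ = 0.17134.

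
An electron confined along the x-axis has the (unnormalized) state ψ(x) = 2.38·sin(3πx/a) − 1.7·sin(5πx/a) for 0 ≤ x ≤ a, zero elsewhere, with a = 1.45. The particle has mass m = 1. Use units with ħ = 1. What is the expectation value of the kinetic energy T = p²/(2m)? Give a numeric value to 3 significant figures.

T = −(ħ²/2m) d²/dx², so ⟨T⟩ = −(ħ²/2m) ∫ ψ*·ψ'' dx / ∫|ψ|² dx; with m = 1.
d²/dx² sin(jπx/a) = −(jπ/a)²·sin(jπx/a); on 0 ≤ x ≤ a, ∫sin²(jπx/a) dx = a/2 and ∫sin(jπx/a)·sin(lπx/a) dx = 0 for j ≠ l, so only diagonal terms survive in ∫|ψ|² and ∫ψ·ψ″; ∫ψ·ψ′ dx = [ψ²/2] between the walls = 0.
State is unnormalized: ∫|ψ|² dx = 6.2019, and ∫ψ*·(−ħ²/2m · ψ'') dx = 209.69, so ⟨T⟩ = 209.69 / 6.2019.
⟨T⟩ = 33.811.

33.8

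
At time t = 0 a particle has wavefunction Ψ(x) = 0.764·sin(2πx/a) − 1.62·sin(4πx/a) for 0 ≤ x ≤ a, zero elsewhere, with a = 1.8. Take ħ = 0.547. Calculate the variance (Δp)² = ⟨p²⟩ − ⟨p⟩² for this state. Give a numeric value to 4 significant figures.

Compute ⟨p⟩ and ⟨p²⟩ separately; (Δp)² = ⟨p²⟩ − ⟨p⟩².
d²/dx² sin(jπx/a) = −(jπ/a)²·sin(jπx/a); on 0 ≤ x ≤ a, ∫sin²(jπx/a) dx = a/2 and ∫sin(jπx/a)·sin(lπx/a) dx = 0 for j ≠ l, so only diagonal terms survive in ∫|Ψ|² and ∫Ψ·Ψ″; ∫Ψ·Ψ′ dx = [Ψ²/2] between the walls = 0.
Normalization: ∫|Ψ|² dx = 2.8873.
⟨p⟩ = 0.0000 and ⟨p²⟩ = 12.593.
(Δp)² = 12.593 − (0.0000)² = 12.593.

12.59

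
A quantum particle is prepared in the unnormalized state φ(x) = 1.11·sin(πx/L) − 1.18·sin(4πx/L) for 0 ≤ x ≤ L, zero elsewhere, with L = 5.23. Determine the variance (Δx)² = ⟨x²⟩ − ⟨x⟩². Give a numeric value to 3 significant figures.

Compute ⟨x⟩ and ⟨x²⟩ separately, then (Δx)² = ⟨x²⟩ − ⟨x⟩².
On 0 ≤ x ≤ L (j ≠ l): ∫sin²(jπx/L) dx = L/2, ∫sin(jπx/L)·sin(lπx/L) dx = 0; diagonal moments ∫x·sin²(jπx/L) dx = L²/4, ∫x²·sin²(jπx/L) dx = L³·(1/6 − 1/(4j²π²)); cross terms ∫x·sin(jπx/L)·sin(lπx/L) dx = 0 for j + l even and −4jlL²/(π²(j² − l²)²) for j + l odd, ∫x²·sin(jπx/L)·sin(lπx/L) dx = (−1)^(j+l)·4jlL³/(π²(j² − l²)²); higher powers the same way via product-to-sum and parts.
Normalization: ∫|φ|² dx = 6.8631.
⟨x⟩ = 2.6902 and ⟨x²⟩ = 8.8146.
(Δx)² = 8.8146 − (2.6902)² = 1.5773.

1.58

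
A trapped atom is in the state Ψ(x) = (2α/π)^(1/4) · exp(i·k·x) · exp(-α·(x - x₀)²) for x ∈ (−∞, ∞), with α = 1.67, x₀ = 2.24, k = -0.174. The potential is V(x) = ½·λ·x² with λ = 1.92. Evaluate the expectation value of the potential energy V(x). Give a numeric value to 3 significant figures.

4.96

⟨V⟩ = ∫ V(x)·|Ψ|² dx.
Gaussian moments (u = x − x₀): ∫u^(2j)·e^(−2αu²) du = (2j−1)!!/(4α)^j · √(π/(2α)), odd powers integrate to 0; here √(π/(2α)) = 0.96984.
⟨V⟩ = 4.9606.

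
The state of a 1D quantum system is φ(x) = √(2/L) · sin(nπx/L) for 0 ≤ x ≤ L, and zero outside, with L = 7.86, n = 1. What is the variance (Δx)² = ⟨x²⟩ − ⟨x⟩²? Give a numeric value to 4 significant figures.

2.019

Compute ⟨x⟩ and ⟨x²⟩ separately, then (Δx)² = ⟨x²⟩ − ⟨x⟩².
With sin²θ = (1 − cos2θ)/2 on 0 ≤ x ≤ L: ∫sin²(nπx/L) dx = L/2, ∫x·sin²(nπx/L) dx = L²/4, ∫x²·sin²(nπx/L) dx = L³·(1/6 − 1/(4n²π²)); higher powers xᵏ the same way, integrating xᵏ·cos(2nπx/L) by parts.
⟨x⟩ = 3.9300 and ⟨x²⟩ = 17.463.
(Δx)² = 17.463 − (3.9300)² = 2.0185.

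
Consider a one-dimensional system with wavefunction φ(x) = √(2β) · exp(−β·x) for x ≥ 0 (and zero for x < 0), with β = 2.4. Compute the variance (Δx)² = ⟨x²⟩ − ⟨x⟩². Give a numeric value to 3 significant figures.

0.0434

Compute ⟨x⟩ and ⟨x²⟩ separately, then (Δx)² = ⟨x²⟩ − ⟨x⟩².
Every integrand reduces to terms xʲ·e^(−2βx) on [0, ∞); use ∫₀^∞ xʲ·e^(−2βx) dx = j!/(2β)^(j+1).
⟨x⟩ = 0.20833 and ⟨x²⟩ = 0.086806.
(Δx)² = 0.086806 − (0.20833)² = 0.043403.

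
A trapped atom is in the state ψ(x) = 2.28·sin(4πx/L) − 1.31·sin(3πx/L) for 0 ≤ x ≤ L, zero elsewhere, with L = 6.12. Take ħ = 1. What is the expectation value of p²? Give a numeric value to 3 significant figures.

p² ψ = −ħ² d²ψ/dx²; ⟨p²⟩ = −ħ² ∫ ψ*·ψ'' dx / ∫|ψ|² dx.
d²/dx² sin(jπx/L) = −(jπ/L)²·sin(jπx/L); on 0 ≤ x ≤ L, ∫sin²(jπx/L) dx = L/2 and ∫sin(jπx/L)·sin(lπx/L) dx = 0 for j ≠ l, so only diagonal terms survive in ∫|ψ|² and ∫ψ·ψ″; ∫ψ·ψ′ dx = [ψ²/2] between the walls = 0.
State is unnormalized: ∫|ψ|² dx = 21.158, and ∫ψ*·(−ħ² ψ'') dx = 79.521, so ⟨p²⟩ = 79.521 / 21.158.
⟨p²⟩ = 3.7584.

3.76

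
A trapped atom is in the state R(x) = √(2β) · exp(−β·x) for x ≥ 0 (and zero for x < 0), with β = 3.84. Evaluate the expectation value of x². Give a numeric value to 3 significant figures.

0.0339

⟨x²⟩ = ∫ x²·|R|² dx (integrals over the domain).
Every integrand reduces to terms xʲ·e^(−2βx) on [0, ∞); use ∫₀^∞ xʲ·e^(−2βx) dx = j!/(2β)^(j+1).
⟨x²⟩ = 0.033908.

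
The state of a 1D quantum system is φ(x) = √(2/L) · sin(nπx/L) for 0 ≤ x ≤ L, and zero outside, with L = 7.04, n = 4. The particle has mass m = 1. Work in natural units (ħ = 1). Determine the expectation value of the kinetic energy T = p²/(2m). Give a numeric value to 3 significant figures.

T = −(ħ²/2m) d²/dx², so ⟨T⟩ = −(ħ²/2m) ∫ φ*·φ'' dx; with m = 1.
d/dx sin(nπx/L) = (nπ/L)·cos(nπx/L) and d²/dx² sin(nπx/L) = −(nπ/L)²·sin(nπx/L); on 0 ≤ x ≤ L, ∫sin²(nπx/L) dx = L/2 and ∫sin(nπx/L)·cos(nπx/L) dx = 0.
⟨T⟩ = 1.5931.

1.59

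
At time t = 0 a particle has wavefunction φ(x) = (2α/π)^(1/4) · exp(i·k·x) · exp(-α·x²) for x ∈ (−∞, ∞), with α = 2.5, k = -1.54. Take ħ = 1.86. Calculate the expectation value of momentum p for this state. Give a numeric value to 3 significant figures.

-2.86

p φ = −iħ dφ/dx; then ⟨p⟩ = ∫ φ*·(pφ) dx.
Gaussian moments: ∫x^(2j)·e^(−2αx²) dx = (2j−1)!!/(4α)^j · √(π/(2α)), odd powers integrate to 0; here √(π/(2α)) = 0.79267. Derivatives: φ′ = (ik − 2αx)·φ, φ″ = ((ik − 2αx)² − 2α)·φ; the odd-in-x pieces drop out.
⟨p⟩ = -2.8644.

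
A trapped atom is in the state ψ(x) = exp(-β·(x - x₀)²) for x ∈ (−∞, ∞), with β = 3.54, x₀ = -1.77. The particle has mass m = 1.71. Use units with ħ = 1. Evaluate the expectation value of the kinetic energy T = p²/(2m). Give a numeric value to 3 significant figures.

T = −(ħ²/2m) d²/dx², so ⟨T⟩ = −(ħ²/2m) ∫ ψ*·ψ'' dx / ∫|ψ|² dx; with m = 1.71.
Gaussian moments (u = x − x₀): ∫u^(2j)·e^(−2βu²) du = (2j−1)!!/(4β)^j · √(π/(2β)), odd powers integrate to 0; here √(π/(2β)) = 0.66613. Derivatives: d/dx e^(−βu²) = −2βu·e^(−βu²), d²/dx² e^(−βu²) = (4β²u² − 2β)·e^(−βu²).
State is unnormalized: ∫|ψ|² dx = 0.66613, and ∫ψ*·(−ħ²/2m · ψ'') dx = 0.68950, so ⟨T⟩ = 0.68950 / 0.66613.
⟨T⟩ = 1.0351.

1.04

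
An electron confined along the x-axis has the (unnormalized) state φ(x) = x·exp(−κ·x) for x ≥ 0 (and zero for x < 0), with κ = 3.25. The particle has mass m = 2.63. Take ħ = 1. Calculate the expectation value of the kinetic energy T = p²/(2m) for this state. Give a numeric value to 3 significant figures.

2.01

T = −(ħ²/2m) d²/dx², so ⟨T⟩ = −(ħ²/2m) ∫ φ*·φ'' dx / ∫|φ|² dx; with m = 2.63.
Differentiate x·exp(−κ·x) with the product rule; every integrand then reduces to terms xʲ·e^(−2κx) on [0, ∞), with ∫₀^∞ xʲ·e^(−2κx) dx = j!/(2κ)^(j+1).
State is unnormalized: ∫|φ|² dx = 0.0072827, and ∫φ*·(−ħ²/2m · φ'') dx = 0.014624, so ⟨T⟩ = 0.014624 / 0.0072827.
⟨T⟩ = 2.0081.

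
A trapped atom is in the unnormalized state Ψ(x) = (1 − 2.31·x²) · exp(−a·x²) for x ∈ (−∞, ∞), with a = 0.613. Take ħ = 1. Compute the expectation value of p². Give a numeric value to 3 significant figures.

3.14

p² Ψ = −ħ² d²Ψ/dx²; ⟨p²⟩ = −ħ² ∫ Ψ*·Ψ'' dx / ∫|Ψ|² dx.
Expand each integrand as polynomial × e^(−2ax²) and use ∫x^(2j)·e^(−2ax²) dx = (2j−1)!!/(4a)^j · √(π/(2a)), odd powers → 0; here √(π/(2a)) = 1.6008. Differentiate with the product rule, d/dx e^(−ax²) = −2ax·e^(−ax²).
State is unnormalized: ∫|Ψ|² dx = 2.8468, and ∫Ψ*·(−ħ² Ψ'') dx = 8.9265, so ⟨p²⟩ = 8.9265 / 2.8468.
⟨p²⟩ = 3.1356.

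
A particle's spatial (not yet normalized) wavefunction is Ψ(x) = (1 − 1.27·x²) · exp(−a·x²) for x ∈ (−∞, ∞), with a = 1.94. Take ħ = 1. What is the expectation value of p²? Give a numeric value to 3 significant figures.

p² Ψ = −ħ² d²Ψ/dx²; ⟨p²⟩ = −ħ² ∫ Ψ*·Ψ'' dx / ∫|Ψ|² dx.
Expand each integrand as polynomial × e^(−2ax²) and use ∫x^(2j)·e^(−2ax²) dx = (2j−1)!!/(4a)^j · √(π/(2a)), odd powers → 0; here √(π/(2a)) = 0.89983. Differentiate with the product rule, d/dx e^(−ax²) = −2ax·e^(−ax²).
State is unnormalized: ∫|Ψ|² dx = 0.67760, and ∫Ψ*·(−ħ² Ψ'') dx = 2.6444, so ⟨p²⟩ = 2.6444 / 0.67760.
⟨p²⟩ = 3.9025.

3.90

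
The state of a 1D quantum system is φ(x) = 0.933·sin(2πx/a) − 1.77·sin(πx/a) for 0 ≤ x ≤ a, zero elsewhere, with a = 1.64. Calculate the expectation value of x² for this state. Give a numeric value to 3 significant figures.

⟨x²⟩ = ∫ x²·|φ|² dx / ∫|φ|² dx (integrals over the domain).
On 0 ≤ x ≤ a (j ≠ l): ∫sin²(jπx/a) dx = a/2, ∫sin(jπx/a)·sin(lπx/a) dx = 0; diagonal moments ∫x·sin²(jπx/a) dx = a²/4, ∫x²·sin²(jπx/a) dx = a³·(1/6 − 1/(4j²π²)); cross terms ∫x·sin(jπx/a)·sin(lπx/a) dx = 0 for j + l even and −4jla²/(π²(j² − l²)²) for j + l odd, ∫x²·sin(jπx/a)·sin(lπx/a) dx = (−1)^(j+l)·4jla³/(π²(j² − l²)²); higher powers the same way via product-to-sum and parts.
State is unnormalized: ∫|φ|² dx = 3.2828, and ∫φ*·x²·φ dx = 3.8809, so ⟨x²⟩ = 3.8809 / 3.2828.
⟨x²⟩ = 1.1822.

1.18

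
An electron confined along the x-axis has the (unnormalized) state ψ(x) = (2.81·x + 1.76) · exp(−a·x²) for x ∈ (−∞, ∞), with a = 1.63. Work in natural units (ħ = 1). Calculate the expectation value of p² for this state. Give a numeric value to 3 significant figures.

2.55

p² ψ = −ħ² d²ψ/dx²; ⟨p²⟩ = −ħ² ∫ ψ*·ψ'' dx / ∫|ψ|² dx.
Expand each integrand as polynomial × e^(−2ax²) and use ∫x^(2j)·e^(−2ax²) dx = (2j−1)!!/(4a)^j · √(π/(2a)), odd powers → 0; here √(π/(2a)) = 0.98167. Differentiate with the product rule, d/dx e^(−ax²) = −2ax·e^(−ax²).
State is unnormalized: ∫|ψ|² dx = 4.2297, and ∫ψ*·(−ħ² ψ'') dx = 10.770, so ⟨p²⟩ = 10.770 / 4.2297.
⟨p²⟩ = 2.5463.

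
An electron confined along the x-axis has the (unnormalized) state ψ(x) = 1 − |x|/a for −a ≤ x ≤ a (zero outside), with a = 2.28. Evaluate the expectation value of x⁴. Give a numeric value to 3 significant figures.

⟨x⁴⟩ = ∫ x⁴·|ψ|² dx / ∫|ψ|² dx (integrals over the domain).
ψ is even, so ∫ over [−a, a] = 2∫₀ᵃ with ψ = 1 − x/a there: ∫₀ᵃ (1 − x/a)² dx = a/3, ∫₀ᵃ x²(1 − x/a)² dx = a³/30, ∫₀ᵃ x⁴(1 − x/a)² dx = a⁵/105.
State is unnormalized: ∫|ψ|² dx = 1.5200, and ∫ψ*·x⁴·ψ dx = 1.1736, so ⟨x⁴⟩ = 1.1736 / 1.5200.
⟨x⁴⟩ = 0.77210.

0.772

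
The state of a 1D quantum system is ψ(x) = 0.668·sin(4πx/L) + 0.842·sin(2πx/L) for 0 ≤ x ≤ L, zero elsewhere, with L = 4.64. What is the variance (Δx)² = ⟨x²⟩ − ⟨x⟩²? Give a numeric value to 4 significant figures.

Compute ⟨x⟩ and ⟨x²⟩ separately, then (Δx)² = ⟨x²⟩ − ⟨x⟩².
On 0 ≤ x ≤ L (j ≠ l): ∫sin²(jπx/L) dx = L/2, ∫sin(jπx/L)·sin(lπx/L) dx = 0; diagonal moments ∫x·sin²(jπx/L) dx = L²/4, ∫x²·sin²(jπx/L) dx = L³·(1/6 − 1/(4j²π²)); cross terms ∫x·sin(jπx/L)·sin(lπx/L) dx = 0 for j + l even and −4jlL²/(π²(j² − l²)²) for j + l odd, ∫x²·sin(jπx/L)·sin(lπx/L) dx = (−1)^(j+l)·4jlL³/(π²(j² − l²)²); higher powers the same way via product-to-sum and parts.
Normalization: ∫|ψ|² dx = 2.6800.
⟨x⟩ = 2.3200 and ⟨x²⟩ = 7.9270.
(Δx)² = 7.9270 − (2.3200)² = 2.5446.

2.545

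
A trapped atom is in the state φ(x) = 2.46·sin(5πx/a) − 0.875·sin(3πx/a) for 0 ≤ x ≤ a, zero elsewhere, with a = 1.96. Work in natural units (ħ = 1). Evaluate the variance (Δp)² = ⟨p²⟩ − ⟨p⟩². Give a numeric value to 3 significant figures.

Compute ⟨p⟩ and ⟨p²⟩ separately; (Δp)² = ⟨p²⟩ − ⟨p⟩².
d²/dx² sin(jπx/a) = −(jπ/a)²·sin(jπx/a); on 0 ≤ x ≤ a, ∫sin²(jπx/a) dx = a/2 and ∫sin(jπx/a)·sin(lπx/a) dx = 0 for j ≠ l, so only diagonal terms survive in ∫|φ|² and ∫φ·φ″; ∫φ·φ′ dx = [φ²/2] between the walls = 0.
Normalization: ∫|φ|² dx = 6.6809.
⟨p⟩ = 0.0000 and ⟨p²⟩ = 59.612.
(Δp)² = 59.612 − (0.0000)² = 59.612.

59.6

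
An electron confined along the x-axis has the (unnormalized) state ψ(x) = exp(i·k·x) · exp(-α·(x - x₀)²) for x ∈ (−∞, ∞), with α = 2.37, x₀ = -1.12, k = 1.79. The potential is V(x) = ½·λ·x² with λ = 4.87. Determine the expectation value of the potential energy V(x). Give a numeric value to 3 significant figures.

3.31

⟨V⟩ = ∫ V(x)·|ψ|² dx / ∫|ψ|² dx.
Gaussian moments (u = x − x₀): ∫u^(2j)·e^(−2αu²) du = (2j−1)!!/(4α)^j · √(π/(2α)), odd powers integrate to 0; here √(π/(2α)) = 0.81412.
State is unnormalized: ∫|ψ|² dx = 0.81412, and ∫ψ*·V(x)·ψ dx = 2.6958, so ⟨V⟩ = 2.6958 / 0.81412.
⟨V⟩ = 3.3113.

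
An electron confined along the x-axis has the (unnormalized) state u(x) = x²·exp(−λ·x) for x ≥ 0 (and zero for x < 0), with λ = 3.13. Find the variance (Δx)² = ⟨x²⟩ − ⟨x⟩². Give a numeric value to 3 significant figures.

0.128

Compute ⟨x⟩ and ⟨x²⟩ separately, then (Δx)² = ⟨x²⟩ − ⟨x⟩².
Every integrand reduces to terms xʲ·e^(−2λx) on [0, ∞); use ∫₀^∞ xʲ·e^(−2λx) dx = j!/(2λ)^(j+1).
Normalization: ∫|u|² dx = 0.0024965.
⟨x⟩ = 0.79872 and ⟨x²⟩ = 0.76555.
(Δx)² = 0.76555 − (0.79872)² = 0.12759.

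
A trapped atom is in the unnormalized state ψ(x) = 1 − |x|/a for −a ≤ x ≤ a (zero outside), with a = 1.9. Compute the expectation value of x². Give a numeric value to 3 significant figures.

0.361

⟨x²⟩ = ∫ x²·|ψ|² dx / ∫|ψ|² dx (integrals over the domain).
ψ is even, so ∫ over [−a, a] = 2∫₀ᵃ with ψ = 1 − x/a there: ∫₀ᵃ (1 − x/a)² dx = a/3, ∫₀ᵃ x²(1 − x/a)² dx = a³/30, ∫₀ᵃ x⁴(1 − x/a)² dx = a⁵/105.
State is unnormalized: ∫|ψ|² dx = 1.2667, and ∫ψ*·x²·ψ dx = 0.45727, so ⟨x²⟩ = 0.45727 / 1.2667.
⟨x²⟩ = 0.36100.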